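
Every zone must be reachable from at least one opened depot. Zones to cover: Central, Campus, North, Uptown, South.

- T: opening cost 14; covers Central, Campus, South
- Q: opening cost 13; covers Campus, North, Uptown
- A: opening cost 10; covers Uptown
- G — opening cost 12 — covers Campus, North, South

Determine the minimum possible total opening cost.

The greedy cost-per-new-zone heuristic would pick G, A, and T for 36, but a cheaper cover exists.
Choose T and Q: together they cover Central, Campus, North, Uptown, South — every zone.
Total opening cost: 14 + 13 = 27.
No cover costs less than 27.

27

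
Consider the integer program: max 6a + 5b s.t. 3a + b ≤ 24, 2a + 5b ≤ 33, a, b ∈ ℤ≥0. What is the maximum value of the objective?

57

(a,b)=(7,3): 3·7+1·3=24≤24, 2·7+5·3=29≤33, objective 57.
(a,b)=(6,4): 3·6+1·4=22≤24, 2·6+5·4=32≤33, objective 56.
Maximum is 57 at (a,b)=(7,3).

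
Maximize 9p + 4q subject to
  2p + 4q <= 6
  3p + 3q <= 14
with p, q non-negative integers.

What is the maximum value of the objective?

(p,q)=(3,0) is feasible, giving 27.
(p,q)=(2,0) is feasible, giving 18.
No feasible integer point exceeds 27.

27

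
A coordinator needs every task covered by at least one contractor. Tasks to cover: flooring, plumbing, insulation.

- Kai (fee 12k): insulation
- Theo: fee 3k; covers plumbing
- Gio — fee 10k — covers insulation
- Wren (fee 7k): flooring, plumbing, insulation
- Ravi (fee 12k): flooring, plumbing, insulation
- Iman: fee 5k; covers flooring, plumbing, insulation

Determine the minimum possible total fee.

5

Iman alone covers flooring, plumbing, insulation — every task.
Total fee: 5.
No cover costs less than 5.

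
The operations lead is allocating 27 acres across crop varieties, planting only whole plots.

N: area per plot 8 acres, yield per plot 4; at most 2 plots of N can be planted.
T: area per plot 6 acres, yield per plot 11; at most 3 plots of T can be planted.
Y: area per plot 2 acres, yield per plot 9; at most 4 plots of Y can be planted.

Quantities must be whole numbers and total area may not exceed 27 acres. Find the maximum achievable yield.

69

3×T and 4×Y: area 26 ≤ 27, yield 3·11 + 4·9 = 69.
3×T and 3×Y: area 24 ≤ 27, yield 3·11 + 3·9 = 60.
Best is 69.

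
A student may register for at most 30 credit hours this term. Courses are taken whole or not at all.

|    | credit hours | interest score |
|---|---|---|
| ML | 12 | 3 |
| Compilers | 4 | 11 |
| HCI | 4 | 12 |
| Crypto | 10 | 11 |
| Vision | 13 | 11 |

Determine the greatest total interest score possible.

Allowing fractional choices, the relaxed optimum would be about 44.2, but courses are indivisible.
Compilers + HCI + Crypto: credit hours 4 + 4 + 10 = 18 ≤ 30, interest score 11 + 12 + 11 = 34.
Compilers + HCI + Vision: credit hours 4 + 4 + 13 = 21 ≤ 30, interest score 11 + 12 + 11 = 34.
ML + Compilers + HCI + Crypto: credit hours 12 + 4 + 4 + 10 = 30 ≤ 30, interest score 3 + 11 + 12 + 11 = 37.
Best is ML, Compilers, HCI, and Crypto with total interest score 37.

37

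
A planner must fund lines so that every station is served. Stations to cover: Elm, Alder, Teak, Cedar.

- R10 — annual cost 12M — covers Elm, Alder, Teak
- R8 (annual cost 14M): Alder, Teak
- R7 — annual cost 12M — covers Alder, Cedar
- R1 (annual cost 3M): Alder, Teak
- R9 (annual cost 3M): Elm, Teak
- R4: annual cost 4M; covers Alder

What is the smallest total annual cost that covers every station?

This is an integer covering problem.
The greedy cost-per-new-station heuristic would pick R1, R9, and R7 for 18, but a cheaper cover exists.
Choose R7 and R9: together they cover Elm, Alder, Teak, Cedar — every station.
Total annual cost: 12 + 3 = 15.
No cover costs less than 15.

15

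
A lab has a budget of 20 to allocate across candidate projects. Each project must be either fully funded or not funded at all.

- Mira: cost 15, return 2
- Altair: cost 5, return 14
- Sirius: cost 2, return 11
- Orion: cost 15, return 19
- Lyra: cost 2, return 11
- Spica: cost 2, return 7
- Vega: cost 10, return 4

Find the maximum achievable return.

Treat it as a binary knapsack problem.
Allowing fractional choices, the relaxed optimum would be about 54.4, but projects are indivisible.
Altair + Sirius + Lyra + Spica: cost 5 + 2 + 2 + 2 = 11 ≤ 20, return 14 + 11 + 11 + 7 = 43.
Sirius + Orion + Lyra: cost 2 + 15 + 2 = 19 ≤ 20, return 11 + 19 + 11 = 41.
Altair + Sirius + Lyra + Vega: cost 5 + 2 + 2 + 10 = 19 ≤ 20, return 14 + 11 + 11 + 4 = 40.
Best is Altair, Sirius, Lyra, and Spica with total return 43.

43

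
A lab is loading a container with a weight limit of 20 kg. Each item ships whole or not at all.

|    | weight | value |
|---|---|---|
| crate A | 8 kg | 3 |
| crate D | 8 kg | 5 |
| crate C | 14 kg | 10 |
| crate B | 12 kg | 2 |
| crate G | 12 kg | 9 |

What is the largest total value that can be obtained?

Take crate D and crate G: weight 8 + 12 = 20 ≤ 20, value 5 + 9 = 14.
No other feasible combination does better.

14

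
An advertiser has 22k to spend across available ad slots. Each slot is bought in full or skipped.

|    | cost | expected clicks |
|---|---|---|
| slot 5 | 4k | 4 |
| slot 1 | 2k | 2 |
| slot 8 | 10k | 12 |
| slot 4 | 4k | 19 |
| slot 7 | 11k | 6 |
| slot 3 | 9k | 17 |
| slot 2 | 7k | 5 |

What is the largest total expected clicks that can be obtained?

Allowing fractional choices, the relaxed optimum would be about 46.8, but ad slots are indivisible.
slot 1 + slot 4 + slot 3 + slot 2: cost 2 + 4 + 9 + 7 = 22 ≤ 22, expected clicks 2 + 19 + 17 + 5 = 43.
slot 5 + slot 1 + slot 4 + slot 3: cost 4 + 2 + 4 + 9 = 19 ≤ 22, expected clicks 4 + 2 + 19 + 17 = 42.
Best is slot 1, slot 4, slot 3, and slot 2 with total expected clicks 43.

43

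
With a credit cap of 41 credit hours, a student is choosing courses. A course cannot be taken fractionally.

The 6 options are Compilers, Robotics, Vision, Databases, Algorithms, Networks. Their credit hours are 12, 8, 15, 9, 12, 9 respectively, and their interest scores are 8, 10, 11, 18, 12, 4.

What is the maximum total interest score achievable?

48

This is an integer program with binary decision variables.
Compilers + Robotics + Databases + Algorithms: credit hours 12 + 8 + 9 + 12 = 41 ≤ 41, interest score 8 + 10 + 18 + 12 = 48.
Robotics + Vision + Databases + Networks: credit hours 8 + 15 + 9 + 9 = 41 ≤ 41, interest score 10 + 11 + 18 + 4 = 43.
Robotics + Databases + Algorithms + Networks: credit hours 8 + 9 + 12 + 9 = 38 ≤ 41, interest score 10 + 18 + 12 + 4 = 44.
Best is Compilers, Robotics, Databases, and Algorithms with total interest score 48.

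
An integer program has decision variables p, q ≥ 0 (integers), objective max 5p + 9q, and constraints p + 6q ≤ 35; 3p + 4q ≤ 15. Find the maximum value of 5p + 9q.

The continuous relaxation peaks at (0, 3.75) with value 33.75; rounding to a feasible lattice point costs some objective.
(p,q)=(1,3): 1·1+6·3=19≤35, 3·1+4·3=15≤15, objective 32.
(p,q)=(2,2): 1·2+6·2=14≤35, 3·2+4·2=14≤15, objective 28.
(p,q)=(0,3): 1·0+6·3=18≤35, 3·0+4·3=12≤15, objective 27.
Maximum is 32 at (p,q)=(1,3).

32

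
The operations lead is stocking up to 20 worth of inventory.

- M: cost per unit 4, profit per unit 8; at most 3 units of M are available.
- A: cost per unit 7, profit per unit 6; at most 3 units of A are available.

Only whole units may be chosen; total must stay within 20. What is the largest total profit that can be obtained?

30

3×M and 1×A: cost 19 ≤ 20, profit 3·8 + 1·6 = 30.
3×M: cost 12 ≤ 20, profit 3·8 = 24.
Best is 30.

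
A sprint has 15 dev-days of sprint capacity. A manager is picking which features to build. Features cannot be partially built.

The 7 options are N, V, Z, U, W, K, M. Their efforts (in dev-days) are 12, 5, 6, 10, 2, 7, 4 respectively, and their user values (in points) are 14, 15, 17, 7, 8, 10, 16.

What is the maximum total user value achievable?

Take V, Z, and M: effort 5 + 6 + 4 = 15 ≤ 15, user value 15 + 17 + 16 = 48.
No other feasible combination does better.

48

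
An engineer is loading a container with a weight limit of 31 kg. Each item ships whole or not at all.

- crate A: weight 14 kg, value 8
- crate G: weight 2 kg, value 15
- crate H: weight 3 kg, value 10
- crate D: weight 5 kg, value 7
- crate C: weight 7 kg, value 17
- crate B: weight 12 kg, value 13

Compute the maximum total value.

62

crate G + crate H + crate C + crate B: weight 2 + 3 + 7 + 12 = 24 ≤ 31, value 15 + 10 + 17 + 13 = 55.
crate A + crate G + crate H + crate D + crate C: weight 14 + 2 + 3 + 5 + 7 = 31 ≤ 31, value 8 + 15 + 10 + 7 + 17 = 57.
crate G + crate H + crate D + crate C + crate B: weight 2 + 3 + 5 + 7 + 12 = 29 ≤ 31, value 15 + 10 + 7 + 17 + 13 = 62.
Best is crate G, crate H, crate D, crate C, and crate B with total value 62.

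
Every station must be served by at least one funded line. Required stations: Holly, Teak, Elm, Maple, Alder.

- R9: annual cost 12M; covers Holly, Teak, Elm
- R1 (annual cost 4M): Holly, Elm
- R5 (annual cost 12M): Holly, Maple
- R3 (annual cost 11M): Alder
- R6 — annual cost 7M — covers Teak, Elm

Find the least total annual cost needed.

30

The greedy cost-per-new-station heuristic would pick R1, R6, R3, and R5 for 34, but a cheaper cover exists.
Choose R5, R3, and R6: together they cover Holly, Teak, Elm, Maple, Alder — every station.
Total annual cost: 12 + 11 + 7 = 30.
No cover costs less than 30.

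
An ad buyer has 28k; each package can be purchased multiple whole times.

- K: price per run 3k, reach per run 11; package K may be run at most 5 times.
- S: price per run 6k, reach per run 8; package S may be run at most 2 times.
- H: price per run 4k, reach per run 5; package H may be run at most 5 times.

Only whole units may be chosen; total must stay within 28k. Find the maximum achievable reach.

71

Take 5×K and 2×S: price 27 ≤ 28, reach 5·11 + 2·8 = 71.
K has the best ratio (11/3) and is taken to its limit of 5; remaining capacity is filled optimally with the others.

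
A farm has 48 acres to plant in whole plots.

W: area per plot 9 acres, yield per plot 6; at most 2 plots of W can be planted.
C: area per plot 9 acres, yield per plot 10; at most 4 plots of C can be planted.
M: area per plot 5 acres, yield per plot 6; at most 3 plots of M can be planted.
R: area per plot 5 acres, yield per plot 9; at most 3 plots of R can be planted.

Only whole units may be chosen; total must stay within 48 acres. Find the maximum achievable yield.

65

2×C, 3×M, and 3×R: area 48 ≤ 48, yield 2·10 + 3·6 + 3·9 = 65.
3×C, 1×M, and 3×R: area 47 ≤ 48, yield 3·10 + 1·6 + 3·9 = 63.
Best is 65.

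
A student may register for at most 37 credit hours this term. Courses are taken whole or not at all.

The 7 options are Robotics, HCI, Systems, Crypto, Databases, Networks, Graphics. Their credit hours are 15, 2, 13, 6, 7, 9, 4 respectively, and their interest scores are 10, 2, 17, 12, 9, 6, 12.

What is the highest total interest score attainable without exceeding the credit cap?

Take HCI, Systems, Crypto, Databases, and Graphics: credit hours 2 + 13 + 6 + 7 + 4 = 32 ≤ 37, interest score 2 + 17 + 12 + 9 + 12 = 52.
No other feasible combination does better.

52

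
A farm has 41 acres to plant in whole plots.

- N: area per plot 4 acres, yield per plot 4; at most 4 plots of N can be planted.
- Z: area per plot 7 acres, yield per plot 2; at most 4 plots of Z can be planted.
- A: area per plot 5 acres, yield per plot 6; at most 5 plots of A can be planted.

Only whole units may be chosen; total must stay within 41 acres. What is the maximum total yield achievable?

This is a bounded integer knapsack.
3×N and 5×A: area 37 ≤ 41, yield 3·4 + 5·6 = 42.
4×N and 5×A: area 41 ≤ 41, yield 4·4 + 5·6 = 46.
Best is 46.

46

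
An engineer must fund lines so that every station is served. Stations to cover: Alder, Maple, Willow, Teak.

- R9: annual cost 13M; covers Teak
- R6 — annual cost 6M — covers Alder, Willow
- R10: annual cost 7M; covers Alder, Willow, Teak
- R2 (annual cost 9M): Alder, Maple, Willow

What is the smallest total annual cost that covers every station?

16

This is a weighted set-cover instance.
Choose R10 and R2: together they cover Alder, Maple, Willow, Teak — every station.
Total annual cost: 7 + 9 = 16.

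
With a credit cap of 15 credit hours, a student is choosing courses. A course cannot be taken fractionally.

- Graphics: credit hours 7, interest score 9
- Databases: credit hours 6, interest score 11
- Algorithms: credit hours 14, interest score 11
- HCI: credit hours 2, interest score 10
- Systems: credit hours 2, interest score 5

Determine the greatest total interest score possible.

30

Graphics + Databases + HCI: credit hours 7 + 6 + 2 = 15 ≤ 15, interest score 9 + 11 + 10 = 30.
Databases + HCI + Systems: credit hours 6 + 2 + 2 = 10 ≤ 15, interest score 11 + 10 + 5 = 26.
Best is Graphics, Databases, and HCI with total interest score 30.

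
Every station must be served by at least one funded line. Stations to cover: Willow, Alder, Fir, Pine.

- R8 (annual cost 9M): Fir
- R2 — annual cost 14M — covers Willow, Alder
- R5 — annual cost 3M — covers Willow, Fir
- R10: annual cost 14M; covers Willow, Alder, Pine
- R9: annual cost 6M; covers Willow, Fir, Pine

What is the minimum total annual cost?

This is an integer covering problem.
The greedy cost-per-new-station heuristic would pick R5, R9, and R2 for 23, but a cheaper cover exists.
Choose R5 and R10: together they cover Willow, Alder, Fir, Pine — every station.
Total annual cost: 3 + 14 = 17.
No cover costs less than 17.

17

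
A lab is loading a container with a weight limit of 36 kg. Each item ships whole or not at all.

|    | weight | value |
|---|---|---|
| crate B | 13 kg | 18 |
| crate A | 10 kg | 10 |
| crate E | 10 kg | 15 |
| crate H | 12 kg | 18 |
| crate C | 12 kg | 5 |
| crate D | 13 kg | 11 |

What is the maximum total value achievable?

51

Take crate B, crate E, and crate H: weight 13 + 10 + 12 = 35 ≤ 36, value 18 + 15 + 18 = 51.
No other feasible combination does better.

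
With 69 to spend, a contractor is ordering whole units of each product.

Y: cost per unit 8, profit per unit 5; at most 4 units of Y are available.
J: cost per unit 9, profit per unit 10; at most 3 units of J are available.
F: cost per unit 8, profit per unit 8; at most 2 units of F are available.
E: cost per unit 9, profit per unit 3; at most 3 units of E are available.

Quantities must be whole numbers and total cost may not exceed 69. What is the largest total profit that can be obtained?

61

Take 3×Y, 3×J, and 2×F: cost 67 ≤ 69, profit 3·5 + 3·10 + 2·8 = 61.
J has the best ratio (10/9) and is taken to its limit of 3; remaining capacity is filled optimally with the others.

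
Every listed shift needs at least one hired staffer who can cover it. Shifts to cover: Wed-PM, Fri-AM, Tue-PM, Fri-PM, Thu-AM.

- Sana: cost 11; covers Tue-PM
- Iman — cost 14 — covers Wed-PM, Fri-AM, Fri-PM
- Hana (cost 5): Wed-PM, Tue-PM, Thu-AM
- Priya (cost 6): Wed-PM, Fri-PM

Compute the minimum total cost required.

The greedy cost-per-new-shift heuristic would pick Hana, Priya, and Iman for 25, but a cheaper cover exists.
Choose Iman and Hana: together they cover Wed-PM, Fri-AM, Tue-PM, Fri-PM, Thu-AM — every shift.
Total cost: 14 + 5 = 19.
No cover costs less than 19.

19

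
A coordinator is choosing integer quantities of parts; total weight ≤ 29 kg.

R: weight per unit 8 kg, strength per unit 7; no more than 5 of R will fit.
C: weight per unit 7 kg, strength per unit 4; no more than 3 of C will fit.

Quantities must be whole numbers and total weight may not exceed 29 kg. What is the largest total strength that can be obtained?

21

This is a bounded integer knapsack.
R has the best ratio (7/8); taking only R gives at most 3×7 = 21 (stopped by the weight limit).
Optimal: 3×R: weight 24 ≤ 29, strength 3·7 = 21.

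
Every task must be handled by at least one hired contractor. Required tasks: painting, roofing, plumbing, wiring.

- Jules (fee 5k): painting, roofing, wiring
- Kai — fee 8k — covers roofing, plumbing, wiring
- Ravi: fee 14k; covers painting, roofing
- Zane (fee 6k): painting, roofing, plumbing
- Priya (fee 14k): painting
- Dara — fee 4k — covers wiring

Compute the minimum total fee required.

10

This is a weighted set-cover instance.
The greedy cost-per-new-task heuristic would pick Jules and Zane for 11, but a cheaper cover exists.
Choose Zane and Dara: together they cover painting, roofing, plumbing, wiring — every task.
Total fee: 6 + 4 = 10.
No cover costs less than 10.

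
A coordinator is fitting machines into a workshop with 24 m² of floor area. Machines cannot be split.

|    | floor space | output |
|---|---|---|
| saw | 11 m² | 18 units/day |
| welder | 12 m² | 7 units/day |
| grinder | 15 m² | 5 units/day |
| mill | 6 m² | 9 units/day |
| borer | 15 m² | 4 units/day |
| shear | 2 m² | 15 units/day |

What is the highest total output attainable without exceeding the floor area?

Allowing fractional choices, the relaxed optimum would be about 44.9, but machines are indivisible.
saw + mill + shear: floor space 11 + 6 + 2 = 19 ≤ 24, output 18 + 9 + 15 = 42.
saw + shear: floor space 11 + 2 = 13 ≤ 24, output 18 + 15 = 33.
Best is saw, mill, and shear with total output 42.

42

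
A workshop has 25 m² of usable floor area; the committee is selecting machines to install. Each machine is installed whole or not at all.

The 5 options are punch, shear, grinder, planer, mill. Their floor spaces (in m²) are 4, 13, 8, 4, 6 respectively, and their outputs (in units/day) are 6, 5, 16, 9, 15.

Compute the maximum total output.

grinder + planer + mill: floor space 8 + 4 + 6 = 18 ≤ 25, output 16 + 9 + 15 = 40.
punch + grinder + mill: floor space 4 + 8 + 6 = 18 ≤ 25, output 6 + 16 + 15 = 37.
punch + grinder + planer + mill: floor space 4 + 8 + 4 + 6 = 22 ≤ 25, output 6 + 16 + 9 + 15 = 46.
Best is punch, grinder, planer, and mill with total output 46.

46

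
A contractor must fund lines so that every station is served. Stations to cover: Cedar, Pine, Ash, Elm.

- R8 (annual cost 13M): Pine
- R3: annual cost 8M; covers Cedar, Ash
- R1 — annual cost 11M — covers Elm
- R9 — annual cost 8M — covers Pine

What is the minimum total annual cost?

27

Choose R3, R1, and R9: together they cover Cedar, Pine, Ash, Elm — every station.
Total annual cost: 8 + 11 + 8 = 27.
No cover costs less than 27.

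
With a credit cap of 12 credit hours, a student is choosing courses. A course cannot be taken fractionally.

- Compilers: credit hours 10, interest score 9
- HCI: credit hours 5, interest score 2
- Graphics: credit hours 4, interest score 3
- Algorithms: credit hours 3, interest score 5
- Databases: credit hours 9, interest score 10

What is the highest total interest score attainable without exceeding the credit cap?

Take Algorithms and Databases: credit hours 3 + 9 = 12 ≤ 12, interest score 5 + 10 = 15.
No other feasible combination does better.

15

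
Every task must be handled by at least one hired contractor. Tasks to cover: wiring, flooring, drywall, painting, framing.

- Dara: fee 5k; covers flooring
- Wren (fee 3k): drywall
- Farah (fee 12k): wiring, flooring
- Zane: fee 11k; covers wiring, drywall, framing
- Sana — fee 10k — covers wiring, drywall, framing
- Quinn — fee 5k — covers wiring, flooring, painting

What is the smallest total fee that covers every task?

15

The greedy cost-per-new-task heuristic would pick Quinn, Wren, and Sana for 18, but a cheaper cover exists.
Choose Sana and Quinn: together they cover wiring, flooring, drywall, painting, framing — every task.
Total fee: 10 + 5 = 15.
No cover costs less than 15.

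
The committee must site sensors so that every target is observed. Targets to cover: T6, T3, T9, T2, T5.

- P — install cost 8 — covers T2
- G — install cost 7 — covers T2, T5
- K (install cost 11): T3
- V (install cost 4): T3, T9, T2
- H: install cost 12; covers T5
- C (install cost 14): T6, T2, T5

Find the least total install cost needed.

The greedy cost-per-new-target heuristic would pick V, G, and C for 25, but a cheaper cover exists.
Choose V and C: together they cover T6, T3, T9, T2, T5 — every target.
Total install cost: 4 + 14 = 18.
No cover costs less than 18.

18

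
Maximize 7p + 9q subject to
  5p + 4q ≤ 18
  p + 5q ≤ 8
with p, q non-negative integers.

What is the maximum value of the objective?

23

(p,q)=(2,1) is feasible, giving 23.
(p,q)=(3,0) is feasible, giving 21.
(p,q)=(1,1) is feasible, giving 16.
The best lattice point is (2,1), giving 23.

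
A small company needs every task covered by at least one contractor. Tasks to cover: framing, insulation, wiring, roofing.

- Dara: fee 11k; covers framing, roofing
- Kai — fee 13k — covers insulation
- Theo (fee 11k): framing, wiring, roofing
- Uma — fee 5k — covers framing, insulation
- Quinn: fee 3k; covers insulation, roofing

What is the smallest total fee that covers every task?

14

Choose Theo and Quinn: together they cover framing, insulation, wiring, roofing — every task.
Total fee: 11 + 3 = 14.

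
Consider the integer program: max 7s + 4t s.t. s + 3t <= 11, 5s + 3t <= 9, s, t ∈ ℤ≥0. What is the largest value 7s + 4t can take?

12

Relaxing integrality, the LP optimum is 12.60 at (s,t) = (1.8, 0), which is not an integer point.
(s,t)=(0,3): 1·0+3·3=9≤11, 5·0+3·3=9≤9, objective 12.
(s,t)=(1,1): 1·1+3·1=4≤11, 5·1+3·1=8≤9, objective 11.
(s,t)=(0,2): 1·0+3·2=6≤11, 5·0+3·2=6≤9, objective 8.
(s,t)=(1,0): 1·1+3·0=1≤11, 5·1+3·0=5≤9, objective 7.
No feasible integer point exceeds 12.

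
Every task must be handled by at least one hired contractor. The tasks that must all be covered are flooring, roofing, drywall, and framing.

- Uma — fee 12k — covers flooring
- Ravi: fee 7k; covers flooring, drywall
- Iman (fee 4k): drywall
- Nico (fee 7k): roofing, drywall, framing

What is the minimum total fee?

14

This is an integer covering problem.
Choose Ravi and Nico: together they cover flooring, roofing, drywall, framing — every task.
Total fee: 7 + 7 = 14.
No cover costs less than 14.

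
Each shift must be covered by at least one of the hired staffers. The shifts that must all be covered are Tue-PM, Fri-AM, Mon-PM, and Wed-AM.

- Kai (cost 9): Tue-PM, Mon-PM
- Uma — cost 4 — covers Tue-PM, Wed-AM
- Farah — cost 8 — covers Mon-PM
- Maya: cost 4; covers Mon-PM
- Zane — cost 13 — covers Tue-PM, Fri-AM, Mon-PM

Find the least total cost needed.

Choose Uma and Zane: together they cover Tue-PM, Fri-AM, Mon-PM, Wed-AM — every shift.
Total cost: 4 + 13 = 17.

17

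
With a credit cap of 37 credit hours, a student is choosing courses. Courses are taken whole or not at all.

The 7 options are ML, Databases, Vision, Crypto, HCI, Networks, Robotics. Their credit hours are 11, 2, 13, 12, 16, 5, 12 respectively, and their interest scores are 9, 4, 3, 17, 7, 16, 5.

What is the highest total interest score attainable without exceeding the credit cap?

46

Allowing fractional choices, the relaxed optimum would be about 49.1, but courses are indivisible.
Databases + Crypto + HCI + Networks: credit hours 2 + 12 + 16 + 5 = 35 ≤ 37, interest score 4 + 17 + 7 + 16 = 44.
ML + Crypto + Networks: credit hours 11 + 12 + 5 = 28 ≤ 37, interest score 9 + 17 + 16 = 42.
ML + Databases + Crypto + Networks: credit hours 11 + 2 + 12 + 5 = 30 ≤ 37, interest score 9 + 4 + 17 + 16 = 46.
Best is ML, Databases, Crypto, and Networks with total interest score 46.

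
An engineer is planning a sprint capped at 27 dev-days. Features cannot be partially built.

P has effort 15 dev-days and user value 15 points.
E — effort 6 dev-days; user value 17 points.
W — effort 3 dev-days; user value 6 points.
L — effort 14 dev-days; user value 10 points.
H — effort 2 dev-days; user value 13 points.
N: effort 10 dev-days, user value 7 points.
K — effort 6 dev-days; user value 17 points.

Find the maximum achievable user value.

Take E, W, H, N, and K: effort 6 + 3 + 2 + 10 + 6 = 27 ≤ 27, user value 17 + 6 + 13 + 7 + 17 = 60.
No other feasible combination does better.

60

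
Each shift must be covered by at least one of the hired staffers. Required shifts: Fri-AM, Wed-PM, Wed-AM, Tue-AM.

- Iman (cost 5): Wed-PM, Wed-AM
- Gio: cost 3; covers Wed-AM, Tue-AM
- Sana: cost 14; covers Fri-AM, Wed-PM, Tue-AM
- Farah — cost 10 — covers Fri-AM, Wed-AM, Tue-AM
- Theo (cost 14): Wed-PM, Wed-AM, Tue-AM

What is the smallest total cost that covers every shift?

15

Choose Iman and Farah: together they cover Fri-AM, Wed-PM, Wed-AM, Tue-AM — every shift.
Total cost: 5 + 10 = 15.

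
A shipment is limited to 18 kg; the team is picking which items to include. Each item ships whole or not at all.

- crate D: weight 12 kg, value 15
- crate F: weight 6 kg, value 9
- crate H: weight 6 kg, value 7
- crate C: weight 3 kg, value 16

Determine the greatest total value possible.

This is a 0-1 knapsack instance.
crate F + crate H + crate C: weight 6 + 6 + 3 = 15 ≤ 18, value 9 + 7 + 16 = 32.
crate D + crate C: weight 12 + 3 = 15 ≤ 18, value 15 + 16 = 31.
Best is crate F, crate H, and crate C with total value 32.

32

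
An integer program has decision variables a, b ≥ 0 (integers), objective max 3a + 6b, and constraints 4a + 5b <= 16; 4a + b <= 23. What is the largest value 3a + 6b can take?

Relaxing integrality, the LP optimum is 19.20 at (a,b) = (0, 3.2), which is not an integer point.
(a,b)=(0,3): 4·0+5·3=15≤16, 4·0+1·3=3≤23, objective 18.
(a,b)=(1,2): 4·1+5·2=14≤16, 4·1+1·2=6≤23, objective 15.
(a,b)=(0,2): 4·0+5·2=10≤16, 4·0+1·2=2≤23, objective 12.
Maximum is 18 at (a,b)=(0,3).

18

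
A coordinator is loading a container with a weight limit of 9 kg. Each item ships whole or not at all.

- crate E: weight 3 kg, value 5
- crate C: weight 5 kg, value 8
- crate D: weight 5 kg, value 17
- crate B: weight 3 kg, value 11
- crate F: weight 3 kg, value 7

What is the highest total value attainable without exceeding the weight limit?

crate D + crate F: weight 5 + 3 = 8 ≤ 9, value 17 + 7 = 24.
crate D + crate B: weight 5 + 3 = 8 ≤ 9, value 17 + 11 = 28.
Best is crate D and crate B with total value 28.

28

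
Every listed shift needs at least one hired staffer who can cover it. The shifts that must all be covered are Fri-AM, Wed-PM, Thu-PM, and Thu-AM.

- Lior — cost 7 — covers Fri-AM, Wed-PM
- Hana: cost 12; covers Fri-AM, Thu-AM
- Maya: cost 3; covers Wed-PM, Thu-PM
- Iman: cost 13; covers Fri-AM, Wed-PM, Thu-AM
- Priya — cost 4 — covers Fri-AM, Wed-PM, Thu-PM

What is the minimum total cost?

15

This is a weighted set-cover instance.
The greedy cost-per-new-shift heuristic would pick Priya and Hana for 16, but a cheaper cover exists.
Choose Hana and Maya: together they cover Fri-AM, Wed-PM, Thu-PM, Thu-AM — every shift.
Total cost: 12 + 3 = 15.
No cover costs less than 15.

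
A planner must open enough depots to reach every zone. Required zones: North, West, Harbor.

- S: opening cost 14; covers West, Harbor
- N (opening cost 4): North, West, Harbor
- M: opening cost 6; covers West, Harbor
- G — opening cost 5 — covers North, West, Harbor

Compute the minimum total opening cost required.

N alone covers North, West, Harbor — every zone.
Total opening cost: 4.
No cover costs less than 4.

4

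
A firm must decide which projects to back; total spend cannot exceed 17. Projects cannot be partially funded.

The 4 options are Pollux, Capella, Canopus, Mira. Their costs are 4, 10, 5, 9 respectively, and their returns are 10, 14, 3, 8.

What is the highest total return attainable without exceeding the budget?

24

Allowing fractional choices, the relaxed optimum would be about 26.7, but projects are indivisible.
Capella + Canopus: cost 10 + 5 = 15 ≤ 17, return 14 + 3 = 17.
Pollux + Capella: cost 4 + 10 = 14 ≤ 17, return 10 + 14 = 24.
Pollux + Mira: cost 4 + 9 = 13 ≤ 17, return 10 + 8 = 18.
Best is Pollux and Capella with total return 24.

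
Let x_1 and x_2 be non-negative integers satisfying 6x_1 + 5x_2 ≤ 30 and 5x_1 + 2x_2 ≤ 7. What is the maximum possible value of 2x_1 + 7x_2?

21

(x_1,x_2)=(0,3) is feasible, giving 21.
(x_1,x_2)=(0,2) is feasible, giving 14.
Maximum is 21 at (x_1,x_2)=(0,3).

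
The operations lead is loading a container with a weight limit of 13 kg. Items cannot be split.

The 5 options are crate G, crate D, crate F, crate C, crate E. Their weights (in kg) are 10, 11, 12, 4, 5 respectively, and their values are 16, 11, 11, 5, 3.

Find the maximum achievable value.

Treat it as a binary knapsack problem.
crate G: weight 10 ≤ 13, value 16.
crate D: weight 11 ≤ 13, value 11.
Best is crate G with total value 16.

16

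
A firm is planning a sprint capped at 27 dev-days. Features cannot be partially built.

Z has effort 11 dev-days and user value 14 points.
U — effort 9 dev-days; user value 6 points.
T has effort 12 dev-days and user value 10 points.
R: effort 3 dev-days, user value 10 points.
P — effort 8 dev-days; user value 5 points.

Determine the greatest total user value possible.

34

Z + R + P: effort 11 + 3 + 8 = 22 ≤ 27, user value 14 + 10 + 5 = 29.
Z + T + R: effort 11 + 12 + 3 = 26 ≤ 27, user value 14 + 10 + 10 = 34.
Z + U + R: effort 11 + 9 + 3 = 23 ≤ 27, user value 14 + 6 + 10 = 30.
Best is Z, T, and R with total user value 34.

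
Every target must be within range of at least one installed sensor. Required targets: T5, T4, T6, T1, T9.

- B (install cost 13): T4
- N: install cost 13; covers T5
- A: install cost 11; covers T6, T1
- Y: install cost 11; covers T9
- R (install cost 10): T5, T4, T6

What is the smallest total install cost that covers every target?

32

This is an integer covering problem.
Choose A, Y, and R: together they cover T5, T4, T6, T1, T9 — every target.
Total install cost: 11 + 11 + 10 = 32.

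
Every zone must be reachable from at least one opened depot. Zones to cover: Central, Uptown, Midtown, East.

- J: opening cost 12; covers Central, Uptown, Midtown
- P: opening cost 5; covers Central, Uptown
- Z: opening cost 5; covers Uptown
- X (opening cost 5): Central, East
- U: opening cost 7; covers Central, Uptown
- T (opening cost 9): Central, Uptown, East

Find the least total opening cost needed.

17

The greedy cost-per-new-zone heuristic would pick P, X, and J for 22, but a cheaper cover exists.
Choose J and X: together they cover Central, Uptown, Midtown, East — every zone.
Total opening cost: 12 + 5 = 17.
No cover costs less than 17.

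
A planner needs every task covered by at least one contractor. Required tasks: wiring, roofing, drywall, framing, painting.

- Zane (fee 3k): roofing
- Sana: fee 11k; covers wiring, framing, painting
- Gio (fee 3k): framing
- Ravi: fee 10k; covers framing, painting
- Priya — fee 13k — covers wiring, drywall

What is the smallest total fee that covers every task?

Choose Zane, Ravi, and Priya: together they cover wiring, roofing, drywall, framing, painting — every task.
Total fee: 3 + 10 + 13 = 26.

26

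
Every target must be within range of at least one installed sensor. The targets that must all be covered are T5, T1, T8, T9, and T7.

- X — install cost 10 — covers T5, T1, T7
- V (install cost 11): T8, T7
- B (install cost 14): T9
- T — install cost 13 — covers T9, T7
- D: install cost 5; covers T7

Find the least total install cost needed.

34

Choose X, V, and T: together they cover T5, T1, T8, T9, T7 — every target.
Total install cost: 10 + 11 + 13 = 34.
No cover costs less than 34.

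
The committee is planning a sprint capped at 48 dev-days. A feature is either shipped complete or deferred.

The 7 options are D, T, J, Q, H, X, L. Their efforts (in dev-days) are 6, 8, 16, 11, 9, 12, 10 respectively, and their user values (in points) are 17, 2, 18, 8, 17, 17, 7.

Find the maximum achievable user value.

D + Q + H + X + L: effort 6 + 11 + 9 + 12 + 10 = 48 ≤ 48, user value 17 + 8 + 17 + 17 + 7 = 66.
D + T + Q + H + X: effort 6 + 8 + 11 + 9 + 12 = 46 ≤ 48, user value 17 + 2 + 8 + 17 + 17 = 61.
D + J + H + X: effort 6 + 16 + 9 + 12 = 43 ≤ 48, user value 17 + 18 + 17 + 17 = 69.
Best is D, J, H, and X with total user value 69.

69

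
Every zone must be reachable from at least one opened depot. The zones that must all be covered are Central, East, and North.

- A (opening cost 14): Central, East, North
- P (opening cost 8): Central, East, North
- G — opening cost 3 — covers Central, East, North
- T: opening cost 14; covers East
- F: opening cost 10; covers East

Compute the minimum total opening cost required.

3

G alone covers Central, East, North — every zone.
Total opening cost: 3.
No cover costs less than 3.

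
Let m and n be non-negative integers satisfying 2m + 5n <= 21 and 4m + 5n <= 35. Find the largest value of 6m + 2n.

The continuous relaxation peaks at (8.75, 0) with value 52.50; rounding to a feasible lattice point costs some objective.
(m,n)=(8,0): 2·8+5·0=16≤21, 4·8+5·0=32≤35, objective 48.
(m,n)=(7,1): 2·7+5·1=19≤21, 4·7+5·1=33≤35, objective 44.
(m,n)=(7,0): 2·7+5·0=14≤21, 4·7+5·0=28≤35, objective 42.
The best lattice point is (8,0), giving 48.

48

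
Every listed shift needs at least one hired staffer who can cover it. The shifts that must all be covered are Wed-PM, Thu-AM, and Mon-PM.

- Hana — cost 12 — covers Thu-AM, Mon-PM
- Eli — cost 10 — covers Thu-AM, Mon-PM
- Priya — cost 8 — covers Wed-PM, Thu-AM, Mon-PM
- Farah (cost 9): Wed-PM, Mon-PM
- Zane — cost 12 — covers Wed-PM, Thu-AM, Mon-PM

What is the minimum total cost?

Priya alone covers Wed-PM, Thu-AM, Mon-PM — every shift.
Total cost: 8.

8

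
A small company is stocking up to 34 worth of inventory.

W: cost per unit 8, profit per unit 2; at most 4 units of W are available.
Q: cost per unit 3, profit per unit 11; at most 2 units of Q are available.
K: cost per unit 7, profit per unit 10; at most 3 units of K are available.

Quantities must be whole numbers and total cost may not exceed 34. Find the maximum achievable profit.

This is a bounded integer knapsack.
Take 2×Q and 3×K: cost 27 ≤ 34, profit 2·11 + 3·10 = 52.
Q has the best ratio (11/3) and is taken to its limit of 2; remaining capacity is filled optimally with the others.

52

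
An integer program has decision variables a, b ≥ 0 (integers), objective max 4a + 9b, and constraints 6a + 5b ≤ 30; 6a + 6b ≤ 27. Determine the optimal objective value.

(a,b)=(0,4): 6·0+5·4=20≤30, 6·0+6·4=24≤27, objective 36.
(a,b)=(1,3): 6·1+5·3=21≤30, 6·1+6·3=24≤27, objective 31.
Maximum is 36 at (a,b)=(0,4).

36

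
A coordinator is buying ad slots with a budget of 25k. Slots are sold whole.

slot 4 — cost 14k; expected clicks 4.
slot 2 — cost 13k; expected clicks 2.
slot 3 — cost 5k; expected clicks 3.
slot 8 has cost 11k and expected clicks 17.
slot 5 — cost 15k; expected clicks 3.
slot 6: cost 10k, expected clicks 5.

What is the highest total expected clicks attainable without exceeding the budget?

22

slot 4 + slot 8: cost 14 + 11 = 25 ≤ 25, expected clicks 4 + 17 = 21.
slot 3 + slot 8: cost 5 + 11 = 16 ≤ 25, expected clicks 3 + 17 = 20.
slot 8 + slot 6: cost 11 + 10 = 21 ≤ 25, expected clicks 17 + 5 = 22.
Best is slot 8 and slot 6 with total expected clicks 22.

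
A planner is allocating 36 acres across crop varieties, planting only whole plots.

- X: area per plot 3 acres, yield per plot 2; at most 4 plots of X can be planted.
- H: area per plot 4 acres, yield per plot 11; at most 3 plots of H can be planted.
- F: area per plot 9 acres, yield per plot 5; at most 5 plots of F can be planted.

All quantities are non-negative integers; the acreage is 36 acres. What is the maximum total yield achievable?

This is a bounded integer knapsack.
H has the best ratio (11/4); taking only H gives at most 3×11 = 33 (stopped by the supply cap of 3).
Mixing does better — 2×X, 3×H, and 2×F: area 36 ≤ 36, yield 2·2 + 3·11 + 2·5 = 47.

47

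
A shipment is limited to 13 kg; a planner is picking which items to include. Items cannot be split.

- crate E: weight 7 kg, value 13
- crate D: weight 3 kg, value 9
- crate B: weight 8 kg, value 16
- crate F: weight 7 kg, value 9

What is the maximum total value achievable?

Treat it as a binary knapsack problem.
Take crate D and crate B: weight 3 + 8 = 11 ≤ 13, value 9 + 16 = 25.
No other feasible combination does better.

25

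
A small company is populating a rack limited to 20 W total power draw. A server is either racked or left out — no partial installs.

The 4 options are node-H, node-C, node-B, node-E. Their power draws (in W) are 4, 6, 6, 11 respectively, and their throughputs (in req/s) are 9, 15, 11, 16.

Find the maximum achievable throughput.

node-C + node-E: power draw 6 + 11 = 17 ≤ 20, throughput 15 + 16 = 31.
node-B + node-E: power draw 6 + 11 = 17 ≤ 20, throughput 11 + 16 = 27.
node-H + node-C + node-B: power draw 4 + 6 + 6 = 16 ≤ 20, throughput 9 + 15 + 11 = 35.
Best is node-H, node-C, and node-B with total throughput 35.

35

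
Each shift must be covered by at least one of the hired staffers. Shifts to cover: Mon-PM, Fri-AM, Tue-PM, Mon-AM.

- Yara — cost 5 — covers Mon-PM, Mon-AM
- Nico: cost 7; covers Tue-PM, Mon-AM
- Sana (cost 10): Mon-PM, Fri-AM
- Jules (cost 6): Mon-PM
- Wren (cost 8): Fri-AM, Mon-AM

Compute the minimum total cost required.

17

The greedy cost-per-new-shift heuristic would pick Yara, Nico, and Wren for 20, but a cheaper cover exists.
Choose Nico and Sana: together they cover Mon-PM, Fri-AM, Tue-PM, Mon-AM — every shift.
Total cost: 7 + 10 = 17.
No cover costs less than 17.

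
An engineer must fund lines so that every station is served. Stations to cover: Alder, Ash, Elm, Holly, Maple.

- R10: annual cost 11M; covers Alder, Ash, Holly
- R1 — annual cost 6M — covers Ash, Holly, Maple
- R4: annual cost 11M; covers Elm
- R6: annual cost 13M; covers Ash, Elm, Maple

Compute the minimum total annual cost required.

This is an integer covering problem.
Choose R10 and R6: together they cover Alder, Ash, Elm, Holly, Maple — every station.
Total annual cost: 11 + 13 = 24.

24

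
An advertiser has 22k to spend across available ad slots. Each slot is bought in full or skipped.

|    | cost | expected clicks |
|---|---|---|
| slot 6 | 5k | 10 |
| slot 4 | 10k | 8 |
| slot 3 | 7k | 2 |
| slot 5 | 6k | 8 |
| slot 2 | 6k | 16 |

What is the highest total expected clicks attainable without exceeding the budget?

This is an integer program with binary decision variables.
Take slot 6, slot 5, and slot 2: cost 5 + 6 + 6 = 17 ≤ 22, expected clicks 10 + 8 + 16 = 34.
No feasible combination exceeds this.

34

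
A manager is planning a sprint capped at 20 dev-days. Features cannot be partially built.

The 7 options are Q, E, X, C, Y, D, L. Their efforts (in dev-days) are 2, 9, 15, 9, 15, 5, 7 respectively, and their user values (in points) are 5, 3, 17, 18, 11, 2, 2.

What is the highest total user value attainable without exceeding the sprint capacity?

This is a 0-1 knapsack instance.
Take Q, E, and C: effort 2 + 9 + 9 = 20 ≤ 20, user value 5 + 3 + 18 = 26.
No other feasible combination does better.

26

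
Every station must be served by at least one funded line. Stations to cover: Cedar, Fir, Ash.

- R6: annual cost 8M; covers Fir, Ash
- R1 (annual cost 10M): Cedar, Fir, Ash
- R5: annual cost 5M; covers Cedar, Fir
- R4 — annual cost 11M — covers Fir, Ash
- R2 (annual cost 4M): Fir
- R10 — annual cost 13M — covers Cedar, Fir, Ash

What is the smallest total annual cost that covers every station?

10

The greedy cost-per-new-station heuristic would pick R5 and R6 for 13, but a cheaper cover exists.
R1 alone covers Cedar, Fir, Ash — every station.
Total annual cost: 10.
No cover costs less than 10.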